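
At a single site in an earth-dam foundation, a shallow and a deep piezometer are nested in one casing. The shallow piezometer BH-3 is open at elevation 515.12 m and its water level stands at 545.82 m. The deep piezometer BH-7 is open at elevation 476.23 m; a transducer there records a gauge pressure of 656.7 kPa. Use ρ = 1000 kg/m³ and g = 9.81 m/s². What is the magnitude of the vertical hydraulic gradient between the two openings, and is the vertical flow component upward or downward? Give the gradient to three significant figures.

Total head at BH-3: h = 545.82 m (water level in the standpipe).
Pressure head at BH-7: ψ = P/(ρg) = 656.7×1000 / (1000 × 9.81) = 66.94 m.
Total head at BH-7: h = z + ψ = 476.23 + 66.94 = 543.17 m.
Δh = h(BH-3) − h(BH-7) = 545.82 − 543.17 = 2.65 m.
Vertical separation Δz = 515.12 − 476.23 = 38.89 m.
|i_v| = |Δh| / Δz = 2.65 / 38.89 = 0.0681.
Head is higher in the shallow piezometer, so vertical flow is downward (recharge condition).

|i_v| ≈ 0.0681; vertical flow is downward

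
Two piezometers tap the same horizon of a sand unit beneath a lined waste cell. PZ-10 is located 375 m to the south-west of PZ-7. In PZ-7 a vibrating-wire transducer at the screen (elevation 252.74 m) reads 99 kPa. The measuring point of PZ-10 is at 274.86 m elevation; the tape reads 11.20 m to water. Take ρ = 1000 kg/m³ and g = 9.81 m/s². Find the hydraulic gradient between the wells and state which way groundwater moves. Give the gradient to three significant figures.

Pressure head at PZ-7: ψ = P/(ρg) = 99×1000 / (1000 × 9.81) = 10.09 m.
Total head at PZ-7: h = z + ψ = 252.74 + 10.09 = 262.83 m.
Total head at PZ-10: h = 274.86 − 11.20 = 263.66 m.
Head difference: h(PZ-7) − h(PZ-10) = 262.83 − 263.66 = -0.83 m.
Hydraulic gradient: i = |Δh| / L = 0.83 / 375 = 0.00221.
Flow is from higher to lower head: from PZ-10 toward PZ-7, i.e. toward the north-east.

i ≈ 0.00221; groundwater flows toward the north-east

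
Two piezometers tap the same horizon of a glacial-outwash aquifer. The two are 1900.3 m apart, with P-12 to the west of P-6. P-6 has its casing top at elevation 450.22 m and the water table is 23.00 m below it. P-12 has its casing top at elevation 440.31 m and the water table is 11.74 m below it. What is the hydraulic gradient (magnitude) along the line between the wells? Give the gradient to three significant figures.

i ≈ 0.000710

Total head at P-6: h = 450.22 − 23.00 = 427.22 m.
Total head at P-12: h = 440.31 − 11.74 = 428.57 m.
Head difference: h(P-6) − h(P-12) = 427.22 − 428.57 = -1.35 m.
Hydraulic gradient: i = |Δh| / L = 1.35 / 1900.3 = 0.000710.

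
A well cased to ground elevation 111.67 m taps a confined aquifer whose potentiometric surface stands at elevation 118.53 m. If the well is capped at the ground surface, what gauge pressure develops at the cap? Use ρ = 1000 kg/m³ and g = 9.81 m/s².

Head above the cap: Δh = 118.53 − 111.67 = 6.86 m.
P = ρgΔh = 1000 × 9.81 × 6.86 = 67297 Pa ≈ 67.3 kPa.

P ≈ 67.3 kPa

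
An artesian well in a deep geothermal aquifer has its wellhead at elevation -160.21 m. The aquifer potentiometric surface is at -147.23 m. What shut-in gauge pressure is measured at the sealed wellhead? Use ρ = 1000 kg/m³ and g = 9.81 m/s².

Head above the cap: Δh = -147.23 − (-160.21) = 12.98 m.
P = ρgΔh = 1000 × 9.81 × 12.98 = 127334 Pa ≈ 127 kPa.

P ≈ 127 kPa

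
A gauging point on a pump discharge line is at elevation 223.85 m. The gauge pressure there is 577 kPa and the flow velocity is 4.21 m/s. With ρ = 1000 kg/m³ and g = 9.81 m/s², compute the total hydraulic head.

Pressure head ψ = P/(ρg) = 577×1000 / (1000 × 9.81) = 58.82 m.
Velocity head = v²/(2g) = 4.21² / (2 × 9.81) = 0.903 m.
h = z + ψ + v²/(2g) = 223.85 + 58.82 + 0.903 = 283.57 m.

h ≈ 283.57 m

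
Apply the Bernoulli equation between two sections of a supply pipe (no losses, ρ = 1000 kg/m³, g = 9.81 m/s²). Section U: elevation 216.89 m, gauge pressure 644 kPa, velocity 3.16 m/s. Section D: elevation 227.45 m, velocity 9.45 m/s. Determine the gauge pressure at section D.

P₂ ≈ 501 kPa

Pressure head at U: ψ₁ = P₁/(ρg) = 644×1000 / (1000 × 9.81) = 65.65 m.
Velocity heads: v₁²/2g = 3.16²/19.62 = 0.509 m; v₂²/2g = 9.45²/19.62 = 4.552 m.
Total head H = z₁ + ψ₁ + v₁²/2g = 216.89 + 65.65 + 0.509 = 283.05 m.
ψ₂ = H − z₂ − v₂²/2g = 283.05 − 227.45 − 4.552 = 51.05 m.
P₂ = ρgψ₂ = 1000 × 9.81 × 51.05 ≈ 501 kPa.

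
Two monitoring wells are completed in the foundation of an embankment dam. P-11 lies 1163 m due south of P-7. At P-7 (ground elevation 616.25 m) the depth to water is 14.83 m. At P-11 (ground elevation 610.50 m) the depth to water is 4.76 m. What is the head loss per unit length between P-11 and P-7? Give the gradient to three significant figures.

Total head at P-7: h = 616.25 − 14.83 = 601.42 m.
Total head at P-11: h = 610.50 − 4.76 = 605.74 m.
Head difference: h(P-7) − h(P-11) = 601.42 − 605.74 = -4.32 m.
Hydraulic gradient: i = |Δh| / L = 4.32 / 1163 = 0.00371.

i ≈ 0.00371 m/m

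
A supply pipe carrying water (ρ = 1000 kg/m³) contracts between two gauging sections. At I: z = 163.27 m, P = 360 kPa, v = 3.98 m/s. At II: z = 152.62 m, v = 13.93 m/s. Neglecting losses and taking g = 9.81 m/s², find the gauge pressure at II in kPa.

P₂ ≈ 375 kPa

Pressure head at I: ψ₁ = P₁/(ρg) = 360×1000 / (1000 × 9.81) = 36.70 m.
Velocity heads: v₁²/2g = 3.98²/19.62 = 0.807 m; v₂²/2g = 13.93²/19.62 = 9.890 m.
Total head H = z₁ + ψ₁ + v₁²/2g = 163.27 + 36.70 + 0.807 = 200.78 m.
ψ₂ = H − z₂ − v₂²/2g = 200.78 − 152.62 − 9.890 = 38.27 m.
P₂ = ρgψ₂ = 1000 × 9.81 × 38.27 ≈ 375 kPa.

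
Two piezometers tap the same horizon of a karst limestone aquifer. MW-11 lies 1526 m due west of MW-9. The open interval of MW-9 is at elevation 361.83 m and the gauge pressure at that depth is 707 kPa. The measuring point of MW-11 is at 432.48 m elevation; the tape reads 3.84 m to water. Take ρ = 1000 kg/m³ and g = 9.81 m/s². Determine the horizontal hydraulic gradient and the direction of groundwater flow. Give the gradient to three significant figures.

Pressure head at MW-9: ψ = P/(ρg) = 707×1000 / (1000 × 9.81) = 72.07 m.
Total head at MW-9: h = z + ψ = 361.83 + 72.07 = 433.90 m.
Total head at MW-11: h = 432.48 − 3.84 = 428.64 m.
Head difference: h(MW-9) − h(MW-11) = 433.90 − 428.64 = 5.26 m.
Hydraulic gradient: i = |Δh| / L = 5.26 / 1526 = 0.00345.
Flow is from higher to lower head: from MW-9 toward MW-11, i.e. toward the west.

i ≈ 0.00345; groundwater flows toward the west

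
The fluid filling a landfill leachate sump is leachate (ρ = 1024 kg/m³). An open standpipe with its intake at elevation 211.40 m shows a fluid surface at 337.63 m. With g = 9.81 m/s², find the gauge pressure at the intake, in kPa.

Pressure head ψ = h − z = 337.63 − 211.40 = 126.23 m.
P = ρgψ = 1024 × 9.81 × 126.23 = 1268036 Pa ≈ 1270 kPa.

P ≈ 1270 kPa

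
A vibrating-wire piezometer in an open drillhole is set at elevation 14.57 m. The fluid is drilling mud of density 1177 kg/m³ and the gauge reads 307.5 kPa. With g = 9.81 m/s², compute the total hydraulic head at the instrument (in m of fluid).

h ≈ 41.20 m

ψ = P/(ρg) = 307.5×1000 / (1177 × 9.81) = 26.63 m.
h = z + ψ = 14.57 + 26.63 = 41.20 m.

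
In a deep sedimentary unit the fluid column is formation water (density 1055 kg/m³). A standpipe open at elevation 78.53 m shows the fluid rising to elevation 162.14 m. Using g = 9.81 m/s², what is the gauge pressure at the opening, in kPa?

Pressure head ψ = h − z = 162.14 − 78.53 = 83.61 m.
P = ρgψ = 1055 × 9.81 × 83.61 = 865326 Pa ≈ 865 kPa.

P ≈ 865 kPa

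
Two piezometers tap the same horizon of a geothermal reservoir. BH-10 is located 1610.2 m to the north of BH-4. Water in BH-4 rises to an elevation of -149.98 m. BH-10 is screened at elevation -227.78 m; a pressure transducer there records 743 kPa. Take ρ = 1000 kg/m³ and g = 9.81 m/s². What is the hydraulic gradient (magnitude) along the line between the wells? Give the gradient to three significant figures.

Total head at BH-4: h = -149.98 m (water level in the piezometer is the total head).
Pressure head at BH-10: ψ = P/(ρg) = 743×1000 / (1000 × 9.81) = 75.74 m.
Total head at BH-10: h = z + ψ = -227.78 + 75.74 = -152.04 m.
Head difference: h(BH-4) − h(BH-10) = -149.98 − (-152.04) = 2.06 m.
Hydraulic gradient: i = |Δh| / L = 2.06 / 1610.2 = 0.00128.

i ≈ 0.00128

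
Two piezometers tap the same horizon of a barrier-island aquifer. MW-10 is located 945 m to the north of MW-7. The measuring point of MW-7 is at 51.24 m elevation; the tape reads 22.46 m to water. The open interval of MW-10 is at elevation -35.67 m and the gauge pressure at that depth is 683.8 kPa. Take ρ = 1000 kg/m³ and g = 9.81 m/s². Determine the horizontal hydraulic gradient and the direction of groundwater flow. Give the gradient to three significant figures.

i ≈ 0.00556; groundwater flows toward the south

Total head at MW-7: h = 51.24 − 22.46 = 28.78 m.
Pressure head at MW-10: ψ = P/(ρg) = 683.8×1000 / (1000 × 9.81) = 69.70 m.
Total head at MW-10: h = z + ψ = -35.67 + 69.70 = 34.03 m.
Head difference: h(MW-7) − h(MW-10) = 28.78 − 34.03 = -5.25 m.
Hydraulic gradient: i = |Δh| / L = 5.25 / 945 = 0.00556.
Flow is from higher to lower head: from MW-10 toward MW-7, i.e. toward the south.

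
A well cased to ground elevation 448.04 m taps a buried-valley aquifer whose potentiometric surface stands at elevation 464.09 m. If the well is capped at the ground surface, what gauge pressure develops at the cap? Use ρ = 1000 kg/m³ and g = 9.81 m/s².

Head above the cap: Δh = 464.09 − 448.04 = 16.05 m.
P = ρgΔh = 1000 × 9.81 × 16.05 = 157450 Pa ≈ 157 kPa.

P ≈ 157 kPa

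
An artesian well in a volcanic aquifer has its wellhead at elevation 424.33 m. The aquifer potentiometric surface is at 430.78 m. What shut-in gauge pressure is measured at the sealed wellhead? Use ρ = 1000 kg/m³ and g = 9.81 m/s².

Head above the cap: Δh = 430.78 − 424.33 = 6.45 m.
P = ρgΔh = 1000 × 9.81 × 6.45 = 63274 Pa ≈ 63.3 kPa.

P ≈ 63.3 kPa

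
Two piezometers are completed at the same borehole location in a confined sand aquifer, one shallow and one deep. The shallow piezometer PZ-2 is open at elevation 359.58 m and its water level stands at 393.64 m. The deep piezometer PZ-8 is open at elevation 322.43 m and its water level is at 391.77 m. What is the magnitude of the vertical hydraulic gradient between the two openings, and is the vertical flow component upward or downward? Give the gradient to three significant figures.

|i_v| ≈ 0.0503; vertical flow is downward

Total head at PZ-2: h = 393.64 m (water level in the standpipe).
Total head at PZ-8: h = 391.77 m.
Δh = h(PZ-2) − h(PZ-8) = 393.64 − 391.77 = 1.87 m.
Vertical separation Δz = 359.58 − 322.43 = 37.15 m.
|i_v| = |Δh| / Δz = 1.87 / 37.15 = 0.0503.
Head is higher in the shallow piezometer, so vertical flow is downward (recharge condition).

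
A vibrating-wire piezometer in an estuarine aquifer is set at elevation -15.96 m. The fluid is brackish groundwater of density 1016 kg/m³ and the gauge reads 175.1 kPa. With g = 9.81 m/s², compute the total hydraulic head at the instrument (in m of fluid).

ψ = P/(ρg) = 175.1×1000 / (1016 × 9.81) = 17.57 m.
h = z + ψ = -15.96 + 17.57 = 1.61 m.

h ≈ 1.61 m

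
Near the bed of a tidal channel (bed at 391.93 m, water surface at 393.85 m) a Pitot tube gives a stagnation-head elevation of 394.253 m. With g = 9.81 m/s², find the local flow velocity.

v ≈ 2.81 m/s

Near the bed, under hydrostatic conditions, the piezometric head (z + ψ) equals the free-surface elevation, 393.85 m.
Velocity head = total − piezometric = 394.253 − 393.85 = 0.403 m.
v = √(2g·h_v) = √(2 × 9.81 × 0.403) = 2.81 m/s.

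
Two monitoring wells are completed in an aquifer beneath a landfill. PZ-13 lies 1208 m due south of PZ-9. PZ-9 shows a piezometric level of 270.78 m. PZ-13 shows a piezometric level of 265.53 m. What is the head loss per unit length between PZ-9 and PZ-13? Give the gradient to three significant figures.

Total head at PZ-9: h = 270.78 m (water level in the piezometer is the total head).
Total head at PZ-13: h = 265.53 m (water level in the piezometer is the total head).
Head difference: h(PZ-9) − h(PZ-13) = 270.78 − 265.53 = 5.25 m.
Hydraulic gradient: i = |Δh| / L = 5.25 / 1208 = 0.00435.

i ≈ 0.00435 m/m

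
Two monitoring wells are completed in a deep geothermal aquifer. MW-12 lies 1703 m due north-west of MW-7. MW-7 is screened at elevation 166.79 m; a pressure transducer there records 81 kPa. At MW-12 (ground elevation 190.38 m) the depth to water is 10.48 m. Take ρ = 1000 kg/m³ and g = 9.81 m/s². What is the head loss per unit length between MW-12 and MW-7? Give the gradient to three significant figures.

i ≈ 0.00285 m/m

Pressure head at MW-7: ψ = P/(ρg) = 81×1000 / (1000 × 9.81) = 8.26 m.
Total head at MW-7: h = z + ψ = 166.79 + 8.26 = 175.05 m.
Total head at MW-12: h = 190.38 − 10.48 = 179.90 m.
Head difference: h(MW-7) − h(MW-12) = 175.05 − 179.90 = -4.85 m.
Hydraulic gradient: i = |Δh| / L = 4.85 / 1703 = 0.00285.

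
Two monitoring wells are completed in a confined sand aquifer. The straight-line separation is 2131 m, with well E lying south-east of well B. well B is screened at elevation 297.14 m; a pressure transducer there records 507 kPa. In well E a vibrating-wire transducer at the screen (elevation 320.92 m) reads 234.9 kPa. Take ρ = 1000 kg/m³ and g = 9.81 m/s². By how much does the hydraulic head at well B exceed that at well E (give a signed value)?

Δh ≈ 3.96 m

Pressure head at well B: ψ = P/(ρg) = 507×1000 / (1000 × 9.81) = 51.68 m.
Total head at well B: h = z + ψ = 297.14 + 51.68 = 348.82 m.
Pressure head at well E: ψ = P/(ρg) = 234.9×1000 / (1000 × 9.81) = 23.94 m.
Total head at well E: h = z + ψ = 320.92 + 23.94 = 344.86 m.
Head difference: h(well B) − h(well E) = 348.82 − 344.86 = 3.96 m.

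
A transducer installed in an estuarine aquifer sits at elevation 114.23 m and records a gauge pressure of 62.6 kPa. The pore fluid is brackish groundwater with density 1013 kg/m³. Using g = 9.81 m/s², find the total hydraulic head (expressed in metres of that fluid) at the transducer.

ψ = P/(ρg) = 62.6×1000 / (1013 × 9.81) = 6.30 m.
h = z + ψ = 114.23 + 6.30 = 120.53 m.

h ≈ 120.53 m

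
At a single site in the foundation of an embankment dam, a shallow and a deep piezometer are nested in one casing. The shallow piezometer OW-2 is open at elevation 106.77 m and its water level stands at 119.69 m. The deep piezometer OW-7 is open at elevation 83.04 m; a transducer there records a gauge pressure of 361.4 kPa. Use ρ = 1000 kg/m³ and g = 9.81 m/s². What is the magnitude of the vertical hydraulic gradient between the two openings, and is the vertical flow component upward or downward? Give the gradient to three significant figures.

Total head at OW-2: h = 119.69 m (water level in the standpipe).
Pressure head at OW-7: ψ = P/(ρg) = 361.4×1000 / (1000 × 9.81) = 36.84 m.
Total head at OW-7: h = z + ψ = 83.04 + 36.84 = 119.88 m.
Δh = h(OW-2) − h(OW-7) = 119.69 − 119.88 = -0.19 m.
Vertical separation Δz = 106.77 − 83.04 = 23.73 m.
|i_v| = |Δh| / Δz = 0.19 / 23.73 = 0.00801.
Head is higher in the deep piezometer, so vertical flow is upward (discharge condition).

|i_v| ≈ 0.00801; vertical flow is upward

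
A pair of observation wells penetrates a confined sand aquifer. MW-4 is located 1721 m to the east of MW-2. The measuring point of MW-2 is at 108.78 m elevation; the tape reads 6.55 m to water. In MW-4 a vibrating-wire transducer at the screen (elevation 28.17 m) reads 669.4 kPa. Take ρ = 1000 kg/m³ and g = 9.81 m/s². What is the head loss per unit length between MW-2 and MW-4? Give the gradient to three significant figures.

Total head at MW-2: h = 108.78 − 6.55 = 102.23 m.
Pressure head at MW-4: ψ = P/(ρg) = 669.4×1000 / (1000 × 9.81) = 68.24 m.
Total head at MW-4: h = z + ψ = 28.17 + 68.24 = 96.41 m.
Head difference: h(MW-2) − h(MW-4) = 102.23 − 96.41 = 5.82 m.
Hydraulic gradient: i = |Δh| / L = 5.82 / 1721 = 0.00338.

i ≈ 0.00338 m/m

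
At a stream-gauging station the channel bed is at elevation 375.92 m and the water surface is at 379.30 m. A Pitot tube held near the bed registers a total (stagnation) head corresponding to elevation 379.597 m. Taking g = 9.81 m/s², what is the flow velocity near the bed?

v ≈ 2.41 m/s

Near the bed, under hydrostatic conditions, the piezometric head (z + ψ) equals the free-surface elevation, 379.30 m.
Velocity head = total − piezometric = 379.597 − 379.30 = 0.297 m.
v = √(2g·h_v) = √(2 × 9.81 × 0.297) = 2.41 m/s.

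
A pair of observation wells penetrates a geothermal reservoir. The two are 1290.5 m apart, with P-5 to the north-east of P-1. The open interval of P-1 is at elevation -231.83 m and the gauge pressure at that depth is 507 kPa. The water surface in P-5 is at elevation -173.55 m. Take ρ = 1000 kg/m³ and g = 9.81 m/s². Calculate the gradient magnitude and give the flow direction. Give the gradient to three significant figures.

Pressure head at P-1: ψ = P/(ρg) = 507×1000 / (1000 × 9.81) = 51.68 m.
Total head at P-1: h = z + ψ = -231.83 + 51.68 = -180.15 m.
Total head at P-5: h = -173.55 m (water level in the piezometer is the total head).
Head difference: h(P-1) − h(P-5) = -180.15 − (-173.55) = -6.60 m.
Hydraulic gradient: i = |Δh| / L = 6.60 / 1290.5 = 0.00511.
Flow is from higher to lower head: from P-5 toward P-1, i.e. toward the south-west.

i ≈ 0.00511; groundwater flows toward the south-west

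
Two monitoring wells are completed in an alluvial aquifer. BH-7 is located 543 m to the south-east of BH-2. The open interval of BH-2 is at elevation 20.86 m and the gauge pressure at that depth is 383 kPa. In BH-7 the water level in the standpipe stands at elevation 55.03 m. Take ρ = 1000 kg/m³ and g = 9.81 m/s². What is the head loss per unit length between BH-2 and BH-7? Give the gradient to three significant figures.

Pressure head at BH-2: ψ = P/(ρg) = 383×1000 / (1000 × 9.81) = 39.04 m.
Total head at BH-2: h = z + ψ = 20.86 + 39.04 = 59.90 m.
Total head at BH-7: h = 55.03 m (water level in the piezometer is the total head).
Head difference: h(BH-2) − h(BH-7) = 59.90 − 55.03 = 4.87 m.
Hydraulic gradient: i = |Δh| / L = 4.87 / 543 = 0.00897.

i ≈ 0.00897 m/m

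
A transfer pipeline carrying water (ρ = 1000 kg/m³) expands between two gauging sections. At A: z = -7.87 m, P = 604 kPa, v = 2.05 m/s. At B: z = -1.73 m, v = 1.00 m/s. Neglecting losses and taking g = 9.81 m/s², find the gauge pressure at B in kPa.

Pressure head at A: ψ₁ = P₁/(ρg) = 604×1000 / (1000 × 9.81) = 61.57 m.
Velocity heads: v₁²/2g = 2.05²/19.62 = 0.214 m; v₂²/2g = 1.00²/19.62 = 0.051 m.
Total head H = z₁ + ψ₁ + v₁²/2g = -7.87 + 61.57 + 0.214 = 53.91 m.
ψ₂ = H − z₂ − v₂²/2g = 53.91 − (-1.73) − 0.051 = 55.59 m.
P₂ = ρgψ₂ = 1000 × 9.81 × 55.59 ≈ 545 kPa.

P₂ ≈ 545 kPa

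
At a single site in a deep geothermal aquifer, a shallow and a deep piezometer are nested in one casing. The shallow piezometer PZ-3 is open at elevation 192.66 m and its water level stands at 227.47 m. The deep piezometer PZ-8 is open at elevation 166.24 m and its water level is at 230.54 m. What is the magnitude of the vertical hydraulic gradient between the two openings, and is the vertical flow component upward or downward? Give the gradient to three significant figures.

Total head at PZ-3: h = 227.47 m (water level in the standpipe).
Total head at PZ-8: h = 230.54 m.
Δh = h(PZ-3) − h(PZ-8) = 227.47 − 230.54 = -3.07 m.
Vertical separation Δz = 192.66 − 166.24 = 26.42 m.
|i_v| = |Δh| / Δz = 3.07 / 26.42 = 0.116.
Head is higher in the deep piezometer, so vertical flow is upward (discharge condition).

|i_v| ≈ 0.116; vertical flow is upward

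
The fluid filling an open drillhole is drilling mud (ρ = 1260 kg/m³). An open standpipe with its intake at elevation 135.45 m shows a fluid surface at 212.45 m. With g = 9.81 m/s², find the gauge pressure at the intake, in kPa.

P ≈ 952 kPa

Pressure head ψ = h − z = 212.45 − 135.45 = 77.00 m.
P = ρgψ = 1260 × 9.81 × 77.00 = 951766 Pa ≈ 952 kPa.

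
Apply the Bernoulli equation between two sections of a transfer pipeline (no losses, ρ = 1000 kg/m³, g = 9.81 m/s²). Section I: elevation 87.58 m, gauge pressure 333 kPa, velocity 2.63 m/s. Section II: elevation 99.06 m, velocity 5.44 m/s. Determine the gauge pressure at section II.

P₂ ≈ 209 kPa

Pressure head at I: ψ₁ = P₁/(ρg) = 333×1000 / (1000 × 9.81) = 33.94 m.
Velocity heads: v₁²/2g = 2.63²/19.62 = 0.353 m; v₂²/2g = 5.44²/19.62 = 1.508 m.
Total head H = z₁ + ψ₁ + v₁²/2g = 87.58 + 33.94 + 0.353 = 121.87 m.
ψ₂ = H − z₂ − v₂²/2g = 121.87 − 99.06 − 1.508 = 21.30 m.
P₂ = ρgψ₂ = 1000 × 9.81 × 21.30 ≈ 209 kPa.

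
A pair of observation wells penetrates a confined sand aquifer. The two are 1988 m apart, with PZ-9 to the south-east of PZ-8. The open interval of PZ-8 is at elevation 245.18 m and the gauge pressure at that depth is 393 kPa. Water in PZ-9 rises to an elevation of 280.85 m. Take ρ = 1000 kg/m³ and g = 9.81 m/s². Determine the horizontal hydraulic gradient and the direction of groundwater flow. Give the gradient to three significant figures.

Pressure head at PZ-8: ψ = P/(ρg) = 393×1000 / (1000 × 9.81) = 40.06 m.
Total head at PZ-8: h = z + ψ = 245.18 + 40.06 = 285.24 m.
Total head at PZ-9: h = 280.85 m (water level in the piezometer is the total head).
Head difference: h(PZ-8) − h(PZ-9) = 285.24 − 280.85 = 4.39 m.
Hydraulic gradient: i = |Δh| / L = 4.39 / 1988 = 0.00221.
Flow is from higher to lower head: from PZ-8 toward PZ-9, i.e. toward the south-east.

i ≈ 0.00221; groundwater flows toward the south-east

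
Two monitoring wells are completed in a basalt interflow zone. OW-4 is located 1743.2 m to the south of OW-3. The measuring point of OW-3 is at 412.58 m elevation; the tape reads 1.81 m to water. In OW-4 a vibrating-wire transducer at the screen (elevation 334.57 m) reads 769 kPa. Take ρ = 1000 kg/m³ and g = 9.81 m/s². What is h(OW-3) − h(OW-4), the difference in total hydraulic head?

Total head at OW-3: h = 412.58 − 1.81 = 410.77 m.
Pressure head at OW-4: ψ = P/(ρg) = 769×1000 / (1000 × 9.81) = 78.39 m.
Total head at OW-4: h = z + ψ = 334.57 + 78.39 = 412.96 m.
Head difference: h(OW-3) − h(OW-4) = 410.77 − 412.96 = -2.19 m.

Δh ≈ -2.19 m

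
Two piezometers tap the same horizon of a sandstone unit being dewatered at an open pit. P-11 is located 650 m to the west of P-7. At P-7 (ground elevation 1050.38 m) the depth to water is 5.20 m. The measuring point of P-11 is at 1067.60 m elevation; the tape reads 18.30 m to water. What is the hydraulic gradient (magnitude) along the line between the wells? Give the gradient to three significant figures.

Total head at P-7: h = 1050.38 − 5.20 = 1045.18 m.
Total head at P-11: h = 1067.60 − 18.30 = 1049.30 m.
Head difference: h(P-7) − h(P-11) = 1045.18 − 1049.30 = -4.12 m.
Hydraulic gradient: i = |Δh| / L = 4.12 / 650 = 0.00634.

i ≈ 0.00634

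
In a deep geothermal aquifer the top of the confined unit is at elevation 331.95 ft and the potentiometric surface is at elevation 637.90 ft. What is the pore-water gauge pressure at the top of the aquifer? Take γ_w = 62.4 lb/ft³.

P ≈ 133 psi

Pressure head at the aquifer top: ψ = h − z = 637.90 − 331.95 = 305.95 ft.
P = γψ/144 = 62.4 × 305.95 / 144 = 133 psi.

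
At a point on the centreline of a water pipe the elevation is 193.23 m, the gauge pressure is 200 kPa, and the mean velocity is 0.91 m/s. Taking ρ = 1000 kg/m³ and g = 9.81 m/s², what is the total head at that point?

Pressure head ψ = P/(ρg) = 200×1000 / (1000 × 9.81) = 20.39 m.
Velocity head = v²/(2g) = 0.91² / (2 × 9.81) = 0.042 m.
h = z + ψ + v²/(2g) = 193.23 + 20.39 + 0.042 = 213.66 m.

h ≈ 213.66 m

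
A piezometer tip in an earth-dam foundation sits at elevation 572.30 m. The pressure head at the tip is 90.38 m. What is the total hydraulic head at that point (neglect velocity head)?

h ≈ 662.68 m

h = z + ψ = 572.30 + 90.38 = 662.68 m.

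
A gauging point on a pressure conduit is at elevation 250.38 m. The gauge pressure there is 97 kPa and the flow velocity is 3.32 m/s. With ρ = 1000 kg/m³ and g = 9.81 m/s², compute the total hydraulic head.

Pressure head ψ = P/(ρg) = 97×1000 / (1000 × 9.81) = 9.89 m.
Velocity head = v²/(2g) = 3.32² / (2 × 9.81) = 0.562 m.
h = z + ψ + v²/(2g) = 250.38 + 9.89 + 0.562 = 260.83 m.

h ≈ 260.83 m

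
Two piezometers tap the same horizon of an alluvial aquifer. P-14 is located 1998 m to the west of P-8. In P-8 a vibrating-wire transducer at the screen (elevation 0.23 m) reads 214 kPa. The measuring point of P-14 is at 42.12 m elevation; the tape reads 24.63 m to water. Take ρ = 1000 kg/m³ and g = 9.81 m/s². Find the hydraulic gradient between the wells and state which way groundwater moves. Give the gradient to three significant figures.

i ≈ 0.00228; groundwater flows toward the west

Pressure head at P-8: ψ = P/(ρg) = 214×1000 / (1000 × 9.81) = 21.81 m.
Total head at P-8: h = z + ψ = 0.23 + 21.81 = 22.04 m.
Total head at P-14: h = 42.12 − 24.63 = 17.49 m.
Head difference: h(P-8) − h(P-14) = 22.04 − 17.49 = 4.55 m.
Hydraulic gradient: i = |Δh| / L = 4.55 / 1998 = 0.00228.
Flow is from higher to lower head: from P-8 toward P-14, i.e. toward the west.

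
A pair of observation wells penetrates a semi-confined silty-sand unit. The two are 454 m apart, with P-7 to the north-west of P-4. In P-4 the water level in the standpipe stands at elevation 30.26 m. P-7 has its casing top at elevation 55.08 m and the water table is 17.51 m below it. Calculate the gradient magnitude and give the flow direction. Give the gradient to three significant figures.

Total head at P-4: h = 30.26 m (water level in the piezometer is the total head).
Total head at P-7: h = 55.08 − 17.51 = 37.57 m.
Head difference: h(P-4) − h(P-7) = 30.26 − 37.57 = -7.31 m.
Hydraulic gradient: i = |Δh| / L = 7.31 / 454 = 0.0161.
Flow is from higher to lower head: from P-7 toward P-4, i.e. toward the south-east.

i ≈ 0.0161; groundwater flows toward the south-east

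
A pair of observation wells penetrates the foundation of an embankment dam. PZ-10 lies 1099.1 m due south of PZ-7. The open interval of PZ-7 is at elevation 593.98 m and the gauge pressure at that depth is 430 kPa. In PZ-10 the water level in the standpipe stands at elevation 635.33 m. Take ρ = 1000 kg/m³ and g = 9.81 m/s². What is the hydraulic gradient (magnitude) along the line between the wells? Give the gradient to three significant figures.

i ≈ 0.00226

Pressure head at PZ-7: ψ = P/(ρg) = 430×1000 / (1000 × 9.81) = 43.83 m.
Total head at PZ-7: h = z + ψ = 593.98 + 43.83 = 637.81 m.
Total head at PZ-10: h = 635.33 m (water level in the piezometer is the total head).
Head difference: h(PZ-7) − h(PZ-10) = 637.81 − 635.33 = 2.48 m.
Hydraulic gradient: i = |Δh| / L = 2.48 / 1099.1 = 0.00226.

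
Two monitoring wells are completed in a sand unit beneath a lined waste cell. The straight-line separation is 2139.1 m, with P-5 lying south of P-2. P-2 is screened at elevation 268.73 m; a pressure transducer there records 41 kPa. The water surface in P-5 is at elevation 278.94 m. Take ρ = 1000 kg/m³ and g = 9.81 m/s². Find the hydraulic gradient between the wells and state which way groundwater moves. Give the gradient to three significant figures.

Pressure head at P-2: ψ = P/(ρg) = 41×1000 / (1000 × 9.81) = 4.18 m.
Total head at P-2: h = z + ψ = 268.73 + 4.18 = 272.91 m.
Total head at P-5: h = 278.94 m (water level in the piezometer is the total head).
Head difference: h(P-2) − h(P-5) = 272.91 − 278.94 = -6.03 m.
Hydraulic gradient: i = |Δh| / L = 6.03 / 2139.1 = 0.00282.
Flow is from higher to lower head: from P-5 toward P-2, i.e. toward the north.

i ≈ 0.00282; groundwater flows toward the north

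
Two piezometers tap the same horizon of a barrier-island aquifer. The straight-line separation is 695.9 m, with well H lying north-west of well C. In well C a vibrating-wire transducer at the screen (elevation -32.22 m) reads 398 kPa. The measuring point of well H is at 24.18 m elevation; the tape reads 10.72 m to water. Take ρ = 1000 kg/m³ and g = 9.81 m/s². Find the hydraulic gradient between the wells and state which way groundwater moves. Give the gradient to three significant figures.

i ≈ 0.00734; groundwater flows toward the south-east

Pressure head at well C: ψ = P/(ρg) = 398×1000 / (1000 × 9.81) = 40.57 m.
Total head at well C: h = z + ψ = -32.22 + 40.57 = 8.35 m.
Total head at well H: h = 24.18 − 10.72 = 13.46 m.
Head difference: h(well C) − h(well H) = 8.35 − 13.46 = -5.11 m.
Hydraulic gradient: i = |Δh| / L = 5.11 / 695.9 = 0.00734.
Flow is from higher to lower head: from well H toward well C, i.e. toward the south-east.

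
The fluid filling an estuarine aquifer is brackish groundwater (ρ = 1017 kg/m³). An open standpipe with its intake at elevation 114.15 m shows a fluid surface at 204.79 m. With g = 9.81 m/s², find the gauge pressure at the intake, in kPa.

P ≈ 904 kPa

Pressure head ψ = h − z = 204.79 − 114.15 = 90.64 m.
P = ρgψ = 1017 × 9.81 × 90.64 = 904294 Pa ≈ 904 kPa.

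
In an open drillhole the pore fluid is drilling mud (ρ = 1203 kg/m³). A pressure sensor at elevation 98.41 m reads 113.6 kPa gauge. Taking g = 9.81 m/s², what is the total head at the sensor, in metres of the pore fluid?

ψ = P/(ρg) = 113.6×1000 / (1203 × 9.81) = 9.63 m.
h = z + ψ = 98.41 + 9.63 = 108.04 m.

h ≈ 108.04 m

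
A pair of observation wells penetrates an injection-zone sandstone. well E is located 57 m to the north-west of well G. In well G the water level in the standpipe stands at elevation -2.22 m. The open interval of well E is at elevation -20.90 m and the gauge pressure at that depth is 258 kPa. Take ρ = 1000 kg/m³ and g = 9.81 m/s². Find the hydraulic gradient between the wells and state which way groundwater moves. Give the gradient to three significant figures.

Total head at well G: h = -2.22 m (water level in the piezometer is the total head).
Pressure head at well E: ψ = P/(ρg) = 258×1000 / (1000 × 9.81) = 26.30 m.
Total head at well E: h = z + ψ = -20.90 + 26.30 = 5.40 m.
Head difference: h(well G) − h(well E) = -2.22 − 5.40 = -7.62 m.
Hydraulic gradient: i = |Δh| / L = 7.62 / 57 = 0.134.
Flow is from higher to lower head: from well E toward well G, i.e. toward the south-east.

i ≈ 0.134; groundwater flows toward the south-east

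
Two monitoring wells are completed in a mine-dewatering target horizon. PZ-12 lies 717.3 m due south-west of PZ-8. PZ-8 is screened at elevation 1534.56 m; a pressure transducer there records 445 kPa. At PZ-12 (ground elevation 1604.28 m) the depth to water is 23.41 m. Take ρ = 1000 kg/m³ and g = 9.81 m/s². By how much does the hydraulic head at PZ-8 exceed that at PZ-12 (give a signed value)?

Pressure head at PZ-8: ψ = P/(ρg) = 445×1000 / (1000 × 9.81) = 45.36 m.
Total head at PZ-8: h = z + ψ = 1534.56 + 45.36 = 1579.92 m.
Total head at PZ-12: h = 1604.28 − 23.41 = 1580.87 m.
Head difference: h(PZ-8) − h(PZ-12) = 1579.92 − 1580.87 = -0.95 m.

Δh ≈ -0.95 m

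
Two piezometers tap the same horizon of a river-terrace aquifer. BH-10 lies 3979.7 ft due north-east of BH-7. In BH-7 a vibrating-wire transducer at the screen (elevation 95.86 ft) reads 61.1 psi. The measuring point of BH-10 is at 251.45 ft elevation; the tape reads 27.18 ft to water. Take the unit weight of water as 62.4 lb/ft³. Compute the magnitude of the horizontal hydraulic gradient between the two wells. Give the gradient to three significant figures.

Pressure head at BH-7: ψ = 144·P/γ = 144 × 61.1 / 62.4 = 141.00 ft.
Total head at BH-7: h = z + ψ = 95.86 + 141.00 = 236.86 ft.
Total head at BH-10: h = 251.45 − 27.18 = 224.27 ft.
Head difference: h(BH-7) − h(BH-10) = 236.86 − 224.27 = 12.59 ft.
Hydraulic gradient: i = |Δh| / L = 12.59 / 3979.7 = 0.00316.

i ≈ 0.00316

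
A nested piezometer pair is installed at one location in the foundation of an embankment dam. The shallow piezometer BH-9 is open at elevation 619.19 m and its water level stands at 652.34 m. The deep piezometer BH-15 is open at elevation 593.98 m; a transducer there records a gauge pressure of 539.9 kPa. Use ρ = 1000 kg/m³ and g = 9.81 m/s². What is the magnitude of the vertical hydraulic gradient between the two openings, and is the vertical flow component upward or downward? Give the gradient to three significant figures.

|i_v| ≈ 0.132; vertical flow is downward

Total head at BH-9: h = 652.34 m (water level in the standpipe).
Pressure head at BH-15: ψ = P/(ρg) = 539.9×1000 / (1000 × 9.81) = 55.04 m.
Total head at BH-15: h = z + ψ = 593.98 + 55.04 = 649.02 m.
Δh = h(BH-9) − h(BH-15) = 652.34 − 649.02 = 3.32 m.
Vertical separation Δz = 619.19 − 593.98 = 25.21 m.
|i_v| = |Δh| / Δz = 3.32 / 25.21 = 0.132.
Head is higher in the shallow piezometer, so vertical flow is downward (recharge condition).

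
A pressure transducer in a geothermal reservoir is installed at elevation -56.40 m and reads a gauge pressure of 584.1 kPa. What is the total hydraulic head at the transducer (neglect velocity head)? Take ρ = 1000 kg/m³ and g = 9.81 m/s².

h ≈ 3.14 m

ψ = P/(ρg) = 584.1×1000 / (1000 × 9.81) = 59.54 m.
h = z + ψ = -56.40 + 59.54 = 3.14 m.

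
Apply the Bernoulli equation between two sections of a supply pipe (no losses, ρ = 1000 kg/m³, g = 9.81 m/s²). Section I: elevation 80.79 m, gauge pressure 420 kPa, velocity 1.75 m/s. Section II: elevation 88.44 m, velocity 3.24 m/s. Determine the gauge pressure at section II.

Pressure head at I: ψ₁ = P₁/(ρg) = 420×1000 / (1000 × 9.81) = 42.81 m.
Velocity heads: v₁²/2g = 1.75²/19.62 = 0.156 m; v₂²/2g = 3.24²/19.62 = 0.535 m.
Total head H = z₁ + ψ₁ + v₁²/2g = 80.79 + 42.81 + 0.156 = 123.76 m.
ψ₂ = H − z₂ − v₂²/2g = 123.76 − 88.44 − 0.535 = 34.79 m.
P₂ = ρgψ₂ = 1000 × 9.81 × 34.79 ≈ 341 kPa.

P₂ ≈ 341 kPa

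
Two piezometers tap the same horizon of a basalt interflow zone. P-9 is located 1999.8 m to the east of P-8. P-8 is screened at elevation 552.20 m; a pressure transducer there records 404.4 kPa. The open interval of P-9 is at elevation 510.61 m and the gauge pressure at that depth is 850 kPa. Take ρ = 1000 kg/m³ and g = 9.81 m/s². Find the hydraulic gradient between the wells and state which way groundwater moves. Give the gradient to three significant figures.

i ≈ 0.00192; groundwater flows toward the west

Pressure head at P-8: ψ = P/(ρg) = 404.4×1000 / (1000 × 9.81) = 41.22 m.
Total head at P-8: h = z + ψ = 552.20 + 41.22 = 593.42 m.
Pressure head at P-9: ψ = P/(ρg) = 850×1000 / (1000 × 9.81) = 86.65 m.
Total head at P-9: h = z + ψ = 510.61 + 86.65 = 597.26 m.
Head difference: h(P-8) − h(P-9) = 593.42 − 597.26 = -3.84 m.
Hydraulic gradient: i = |Δh| / L = 3.84 / 1999.8 = 0.00192.
Flow is from higher to lower head: from P-9 toward P-8, i.e. toward the west.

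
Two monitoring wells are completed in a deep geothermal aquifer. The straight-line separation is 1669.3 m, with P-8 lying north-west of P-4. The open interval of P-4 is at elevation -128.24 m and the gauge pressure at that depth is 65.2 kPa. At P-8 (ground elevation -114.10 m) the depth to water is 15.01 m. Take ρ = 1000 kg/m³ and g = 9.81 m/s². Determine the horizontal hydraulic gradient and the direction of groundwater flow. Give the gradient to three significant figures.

i ≈ 0.00450; groundwater flows toward the north-west

Pressure head at P-4: ψ = P/(ρg) = 65.2×1000 / (1000 × 9.81) = 6.65 m.
Total head at P-4: h = z + ψ = -128.24 + 6.65 = -121.59 m.
Total head at P-8: h = -114.10 − 15.01 = -129.11 m.
Head difference: h(P-4) − h(P-8) = -121.59 − (-129.11) = 7.52 m.
Hydraulic gradient: i = |Δh| / L = 7.52 / 1669.3 = 0.00450.
Flow is from higher to lower head: from P-4 toward P-8, i.e. toward the north-west.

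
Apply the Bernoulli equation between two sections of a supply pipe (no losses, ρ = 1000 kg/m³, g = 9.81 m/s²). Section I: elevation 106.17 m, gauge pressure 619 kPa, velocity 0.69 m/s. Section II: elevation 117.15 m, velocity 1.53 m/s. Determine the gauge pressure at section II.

P₂ ≈ 510 kPa

Pressure head at I: ψ₁ = P₁/(ρg) = 619×1000 / (1000 × 9.81) = 63.10 m.
Velocity heads: v₁²/2g = 0.69²/19.62 = 0.024 m; v₂²/2g = 1.53²/19.62 = 0.119 m.
Total head H = z₁ + ψ₁ + v₁²/2g = 106.17 + 63.10 + 0.024 = 169.29 m.
ψ₂ = H − z₂ − v₂²/2g = 169.29 − 117.15 − 0.119 = 52.02 m.
P₂ = ρgψ₂ = 1000 × 9.81 × 52.02 ≈ 510 kPa.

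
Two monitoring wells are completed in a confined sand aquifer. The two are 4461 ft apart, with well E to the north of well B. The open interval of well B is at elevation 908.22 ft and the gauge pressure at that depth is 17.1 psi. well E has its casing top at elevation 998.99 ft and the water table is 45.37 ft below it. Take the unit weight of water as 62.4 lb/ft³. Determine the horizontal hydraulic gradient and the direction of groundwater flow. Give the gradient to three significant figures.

i ≈ 0.00133; groundwater flows toward the south

Pressure head at well B: ψ = 144·P/γ = 144 × 17.1 / 62.4 = 39.46 ft.
Total head at well B: h = z + ψ = 908.22 + 39.46 = 947.68 ft.
Total head at well E: h = 998.99 − 45.37 = 953.62 ft.
Head difference: h(well B) − h(well E) = 947.68 − 953.62 = -5.94 ft.
Hydraulic gradient: i = |Δh| / L = 5.94 / 4461 = 0.00133.
Flow is from higher to lower head: from well E toward well B, i.e. toward the south.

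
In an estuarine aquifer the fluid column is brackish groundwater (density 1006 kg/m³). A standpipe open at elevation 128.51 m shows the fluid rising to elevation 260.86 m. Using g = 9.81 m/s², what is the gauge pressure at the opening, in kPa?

P ≈ 1310 kPa

Pressure head ψ = h − z = 260.86 − 128.51 = 132.35 m.
P = ρgψ = 1006 × 9.81 × 132.35 = 1306144 Pa ≈ 1310 kPa.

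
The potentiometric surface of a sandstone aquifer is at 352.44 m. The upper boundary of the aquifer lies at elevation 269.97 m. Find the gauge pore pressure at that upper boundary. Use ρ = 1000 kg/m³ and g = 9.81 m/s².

P ≈ 809 kPa

Pressure head at the aquifer top: ψ = h − z = 352.44 − 269.97 = 82.47 m.
P = ρgψ = 1000 × 9.81 × 82.47 = 809031 Pa ≈ 809 kPa.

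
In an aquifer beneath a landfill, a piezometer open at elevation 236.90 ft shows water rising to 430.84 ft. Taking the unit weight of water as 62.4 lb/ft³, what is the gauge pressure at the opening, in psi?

P ≈ 84.0 psi

Pressure head ψ = h − z = 430.84 − 236.90 = 193.94 ft.
P = γ·ψ / 144 = 62.4 × 193.94 / 144 = 84.0 psi.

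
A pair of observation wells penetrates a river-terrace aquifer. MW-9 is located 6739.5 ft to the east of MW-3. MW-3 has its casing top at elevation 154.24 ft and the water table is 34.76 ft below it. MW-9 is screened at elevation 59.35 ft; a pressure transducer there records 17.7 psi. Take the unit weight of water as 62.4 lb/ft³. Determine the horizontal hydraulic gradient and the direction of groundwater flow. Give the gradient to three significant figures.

i ≈ 0.00286; groundwater flows toward the east

Total head at MW-3: h = 154.24 − 34.76 = 119.48 ft.
Pressure head at MW-9: ψ = 144·P/γ = 144 × 17.7 / 62.4 = 40.85 ft.
Total head at MW-9: h = z + ψ = 59.35 + 40.85 = 100.20 ft.
Head difference: h(MW-3) − h(MW-9) = 119.48 − 100.20 = 19.28 ft.
Hydraulic gradient: i = |Δh| / L = 19.28 / 6739.5 = 0.00286.
Flow is from higher to lower head: from MW-3 toward MW-9, i.e. toward the east.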